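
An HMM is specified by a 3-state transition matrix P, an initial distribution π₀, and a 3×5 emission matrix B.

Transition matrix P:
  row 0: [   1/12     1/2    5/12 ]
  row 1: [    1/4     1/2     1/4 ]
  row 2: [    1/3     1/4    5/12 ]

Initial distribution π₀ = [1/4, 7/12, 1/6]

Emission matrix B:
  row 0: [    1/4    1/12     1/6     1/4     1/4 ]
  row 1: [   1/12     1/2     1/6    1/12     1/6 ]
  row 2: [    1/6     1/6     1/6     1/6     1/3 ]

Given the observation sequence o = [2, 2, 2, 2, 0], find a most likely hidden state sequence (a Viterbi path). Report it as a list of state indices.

path = [1, 1, 1, 1, 0]

t=0: δ = [4.167e-02, 9.722e-02, 2.778e-02]  (obs o_0=2)
t=1: δ = [4.051e-03, 8.102e-03, 4.051e-03]  ψ = [1, 1, 1]  (obs o_1=2)
t=2: δ = [3.376e-04, 6.752e-04, 3.376e-04]  ψ = [1, 1, 1]  (obs o_2=2)
t=3: δ = [2.813e-05, 5.626e-05, 2.813e-05]  ψ = [1, 1, 1]  (obs o_3=2)
t=4: δ = [3.516e-06, 2.344e-06, 2.344e-06]  ψ = [1, 1, 1]  (obs o_4=0)
backtrack: best end state = 0; path = [1, 1, 1, 1, 0]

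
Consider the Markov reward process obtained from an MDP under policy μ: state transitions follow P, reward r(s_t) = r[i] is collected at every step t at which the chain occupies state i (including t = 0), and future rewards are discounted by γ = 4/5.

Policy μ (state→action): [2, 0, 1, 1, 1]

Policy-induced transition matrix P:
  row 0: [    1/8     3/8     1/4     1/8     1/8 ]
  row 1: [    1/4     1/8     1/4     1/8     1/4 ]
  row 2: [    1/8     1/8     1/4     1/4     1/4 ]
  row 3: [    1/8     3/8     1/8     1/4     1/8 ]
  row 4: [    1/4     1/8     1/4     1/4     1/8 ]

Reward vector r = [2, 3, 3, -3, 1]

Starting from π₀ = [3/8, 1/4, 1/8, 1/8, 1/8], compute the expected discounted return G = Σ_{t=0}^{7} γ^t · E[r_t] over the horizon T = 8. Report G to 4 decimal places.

t=0: π = [0.3750, 0.2500, 0.1250, 0.1250, 0.1250], E[r] = 1.6250, γ^t·E[r] = 1.625000, running G = 1.625000
t=1: π = [0.1719, 0.2500, 0.2344, 0.1719, 0.1719], E[r] = 1.4531, γ^t·E[r] = 1.162500, running G = 2.787500
t=2: π = [0.1777, 0.2109, 0.2285, 0.1973, 0.1855], E[r] = 1.2676, γ^t·E[r] = 0.811250, running G = 3.598750
t=3: π = [0.1746, 0.2188, 0.2253, 0.2014, 0.1799], E[r] = 1.2571, γ^t·E[r] = 0.643625, running G = 4.242375
t=4: π = [0.1748, 0.2190, 0.2248, 0.2008, 0.1805], E[r] = 1.2591, γ^t·E[r] = 0.515738, running G = 4.758113
t=5: π = [0.1749, 0.2189, 0.2249, 0.2008, 0.1805], E[r] = 1.2595, γ^t·E[r] = 0.412706, running G = 5.170819
t=6: π = [0.1749, 0.2189, 0.2249, 0.2008, 0.1805], E[r] = 1.2595, γ^t·E[r] = 0.330174, running G = 5.500993
t=7: π = [0.1749, 0.2189, 0.2249, 0.2008, 0.1805], E[r] = 1.2595, γ^t·E[r] = 0.264137, running G = 5.765130

G = 5.7651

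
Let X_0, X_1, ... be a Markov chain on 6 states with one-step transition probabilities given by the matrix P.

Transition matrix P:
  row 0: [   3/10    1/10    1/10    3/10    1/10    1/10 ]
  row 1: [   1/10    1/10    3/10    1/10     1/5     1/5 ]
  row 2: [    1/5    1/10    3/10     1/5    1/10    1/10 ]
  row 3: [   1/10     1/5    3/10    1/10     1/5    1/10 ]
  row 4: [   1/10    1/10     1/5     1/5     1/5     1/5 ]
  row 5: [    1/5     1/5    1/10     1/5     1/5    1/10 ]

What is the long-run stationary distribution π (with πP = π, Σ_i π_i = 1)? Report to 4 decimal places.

π = [0.1692, 0.1314, 0.2243, 0.1852, 0.1607, 0.1292]

Balance equations π_j = Σ_i π_i·P[i][j]:
  π_0 = 3/10·π_0 + 1/10·π_1 + 1/5·π_2 + 1/10·π_3 + 1/10·π_4 + 1/5·π_5
  π_1 = 1/10·π_0 + 1/10·π_1 + 1/10·π_2 + 1/5·π_3 + 1/10·π_4 + 1/5·π_5
  π_2 = 1/10·π_0 + 3/10·π_1 + 3/10·π_2 + 3/10·π_3 + 1/5·π_4 + 1/10·π_5
  π_3 = 3/10·π_0 + 1/10·π_1 + 1/5·π_2 + 1/10·π_3 + 1/5·π_4 + 1/5·π_5
  π_4 = 1/10·π_0 + 1/5·π_1 + 1/10·π_2 + 1/5·π_3 + 1/5·π_4 + 1/5·π_5
  normalize: π_0 + π_1 + π_2 + π_3 + π_4 + π_5 = 1
Solving the linear system gives exactly π = [15059/89010, 130/989, 19961/89010, 16489/89010, 1430/8901, 11501/89010].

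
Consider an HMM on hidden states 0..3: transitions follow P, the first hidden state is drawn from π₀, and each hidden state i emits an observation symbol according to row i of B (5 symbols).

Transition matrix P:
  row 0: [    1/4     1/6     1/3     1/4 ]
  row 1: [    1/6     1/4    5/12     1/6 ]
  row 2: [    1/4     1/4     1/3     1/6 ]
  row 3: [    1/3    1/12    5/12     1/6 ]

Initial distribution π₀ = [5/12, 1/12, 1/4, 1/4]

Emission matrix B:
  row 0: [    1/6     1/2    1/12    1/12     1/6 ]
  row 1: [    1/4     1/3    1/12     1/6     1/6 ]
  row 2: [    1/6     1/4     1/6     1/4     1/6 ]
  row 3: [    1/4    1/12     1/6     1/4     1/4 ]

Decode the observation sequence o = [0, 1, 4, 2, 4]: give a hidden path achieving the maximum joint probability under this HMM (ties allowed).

path = [3, 0, 3, 2, 2]

t=0: δ = [6.944e-02, 2.083e-02, 4.167e-02, 6.250e-02]  (obs o_0=0)
t=1: δ = [1.042e-02, 3.858e-03, 6.510e-03, 1.447e-03]  ψ = [3, 0, 3, 0]  (obs o_1=1)
t=2: δ = [4.340e-04, 2.894e-04, 5.787e-04, 6.510e-04]  ψ = [0, 0, 0, 0]  (obs o_2=4)
t=3: δ = [1.808e-05, 1.206e-05, 4.521e-05, 1.808e-05]  ψ = [3, 2, 3, 0]  (obs o_3=2)
t=4: δ = [1.884e-06, 1.884e-06, 2.512e-06, 1.884e-06]  ψ = [2, 2, 2, 2]  (obs o_4=4)
backtrack: best end state = 2; path = [3, 0, 3, 2, 2]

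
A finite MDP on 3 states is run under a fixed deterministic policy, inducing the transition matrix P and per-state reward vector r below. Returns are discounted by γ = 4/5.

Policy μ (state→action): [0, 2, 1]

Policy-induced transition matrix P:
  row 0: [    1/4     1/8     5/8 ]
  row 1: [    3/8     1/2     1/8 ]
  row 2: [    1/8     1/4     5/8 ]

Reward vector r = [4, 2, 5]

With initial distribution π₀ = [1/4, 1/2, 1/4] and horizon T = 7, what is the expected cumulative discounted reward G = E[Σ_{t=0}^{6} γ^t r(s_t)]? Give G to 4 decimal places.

G = 14.5397

t=0: π = [0.2500, 0.5000, 0.2500], E[r] = 3.2500, γ^t·E[r] = 3.250000, running G = 3.250000
t=1: π = [0.2813, 0.3438, 0.3750], E[r] = 3.6875, γ^t·E[r] = 2.950000, running G = 6.200000
t=2: π = [0.2461, 0.3008, 0.4531], E[r] = 3.8516, γ^t·E[r] = 2.465000, running G = 8.665000
t=3: π = [0.2310, 0.2944, 0.4746], E[r] = 3.8857, γ^t·E[r] = 1.989500, running G = 10.654500
t=4: π = [0.2275, 0.2947, 0.4778], E[r] = 3.8883, γ^t·E[r] = 1.592650, running G = 12.247150
t=5: π = [0.2271, 0.2952, 0.4776], E[r] = 3.8871, γ^t·E[r] = 1.273735, running G = 13.520885
t=6: π = [0.2272, 0.2954, 0.4774], E[r] = 3.8865, γ^t·E[r] = 1.018831, running G = 14.539716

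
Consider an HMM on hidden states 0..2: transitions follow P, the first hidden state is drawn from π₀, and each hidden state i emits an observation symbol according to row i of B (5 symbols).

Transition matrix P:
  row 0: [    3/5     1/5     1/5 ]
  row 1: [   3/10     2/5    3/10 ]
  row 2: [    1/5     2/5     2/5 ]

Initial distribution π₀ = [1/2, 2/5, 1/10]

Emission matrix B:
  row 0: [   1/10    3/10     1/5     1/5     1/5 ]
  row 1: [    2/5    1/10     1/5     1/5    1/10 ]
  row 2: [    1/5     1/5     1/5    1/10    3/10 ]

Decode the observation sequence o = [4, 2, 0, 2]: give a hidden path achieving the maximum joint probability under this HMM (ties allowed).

t=0: δ = [1.000e-01, 4.000e-02, 3.000e-02]  (obs o_0=4)
t=1: δ = [1.200e-02, 4.000e-03, 4.000e-03]  ψ = [0, 0, 0]  (obs o_1=2)
t=2: δ = [7.200e-04, 9.600e-04, 4.800e-04]  ψ = [0, 0, 0]  (obs o_2=0)
t=3: δ = [8.640e-05, 7.680e-05, 5.760e-05]  ψ = [0, 1, 1]  (obs o_3=2)
backtrack: best end state = 0; path = [0, 0, 0, 0]

path = [0, 0, 0, 0]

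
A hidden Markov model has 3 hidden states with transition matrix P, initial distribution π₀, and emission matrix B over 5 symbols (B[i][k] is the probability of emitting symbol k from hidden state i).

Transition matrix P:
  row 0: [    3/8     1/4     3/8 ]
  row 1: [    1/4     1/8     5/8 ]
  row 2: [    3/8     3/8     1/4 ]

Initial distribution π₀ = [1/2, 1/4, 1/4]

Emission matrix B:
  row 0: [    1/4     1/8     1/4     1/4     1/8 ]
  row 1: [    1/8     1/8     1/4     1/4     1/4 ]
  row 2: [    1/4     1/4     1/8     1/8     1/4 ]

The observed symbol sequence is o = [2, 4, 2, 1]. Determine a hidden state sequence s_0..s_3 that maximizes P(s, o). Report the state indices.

path = [0, 2, 1, 2]

t=0: δ = [1.250e-01, 6.250e-02, 3.125e-02]  (obs o_0=2)
t=1: δ = [5.859e-03, 7.812e-03, 1.172e-02]  ψ = [0, 0, 0]  (obs o_1=4)
t=2: δ = [1.099e-03, 1.099e-03, 6.104e-04]  ψ = [2, 2, 1]  (obs o_2=2)
t=3: δ = [5.150e-05, 3.433e-05, 1.717e-04]  ψ = [0, 0, 1]  (obs o_3=1)
backtrack: best end state = 2; path = [0, 2, 1, 2]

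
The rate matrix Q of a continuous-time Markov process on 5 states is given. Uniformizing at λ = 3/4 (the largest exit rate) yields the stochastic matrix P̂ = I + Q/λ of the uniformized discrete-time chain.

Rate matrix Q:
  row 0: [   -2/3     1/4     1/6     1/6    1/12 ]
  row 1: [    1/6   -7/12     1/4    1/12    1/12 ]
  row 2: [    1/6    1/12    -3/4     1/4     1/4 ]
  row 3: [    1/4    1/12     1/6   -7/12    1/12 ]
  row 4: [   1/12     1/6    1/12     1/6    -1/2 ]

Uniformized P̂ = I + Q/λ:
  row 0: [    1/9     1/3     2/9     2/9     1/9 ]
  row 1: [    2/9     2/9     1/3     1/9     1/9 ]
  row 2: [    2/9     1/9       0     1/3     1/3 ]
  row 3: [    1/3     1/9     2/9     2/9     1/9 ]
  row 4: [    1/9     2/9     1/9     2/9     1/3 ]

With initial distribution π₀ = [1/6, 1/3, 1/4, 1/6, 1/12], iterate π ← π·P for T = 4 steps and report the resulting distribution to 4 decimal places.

t=0: π = [0.1667, 0.3333, 0.2500, 0.1667, 0.0833]
t=1: π = [0.2130, 0.1944, 0.1944, 0.2130, 0.1852]
t=2: π = [0.2016, 0.2006, 0.1800, 0.2222, 0.1955]
t=3: π = [0.2028, 0.1999, 0.1828, 0.2199, 0.1946]
t=4: π = [0.2025, 0.2000, 0.1822, 0.2203, 0.1950]

π = [0.2025, 0.2000, 0.1822, 0.2203, 0.1950]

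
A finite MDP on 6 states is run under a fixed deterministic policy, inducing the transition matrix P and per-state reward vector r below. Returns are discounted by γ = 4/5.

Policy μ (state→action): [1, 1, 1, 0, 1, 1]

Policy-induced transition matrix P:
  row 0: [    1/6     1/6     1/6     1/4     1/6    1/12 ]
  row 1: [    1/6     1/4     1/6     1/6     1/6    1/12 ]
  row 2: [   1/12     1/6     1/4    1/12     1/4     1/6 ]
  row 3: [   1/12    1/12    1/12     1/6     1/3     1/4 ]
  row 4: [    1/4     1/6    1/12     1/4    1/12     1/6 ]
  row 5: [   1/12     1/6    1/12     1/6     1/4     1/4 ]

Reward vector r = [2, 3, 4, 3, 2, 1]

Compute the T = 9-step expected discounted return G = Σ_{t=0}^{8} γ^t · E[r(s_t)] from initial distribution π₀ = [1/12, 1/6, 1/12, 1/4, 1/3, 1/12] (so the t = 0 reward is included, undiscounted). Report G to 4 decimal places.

t=0: π = [0.0833, 0.1667, 0.0833, 0.2500, 0.3333, 0.0833], E[r] = 2.5000, γ^t·E[r] = 2.500000, running G = 2.500000
t=1: π = [0.1597, 0.1597, 0.1181, 0.1944, 0.1944, 0.1736], E[r] = 2.4167, γ^t·E[r] = 1.933333, running G = 4.433333
t=2: π = [0.1424, 0.1638, 0.1296, 0.1863, 0.2072, 0.1707], E[r] = 2.4387, γ^t·E[r] = 1.560741, running G = 5.994074
t=3: π = [0.1434, 0.1648, 0.1304, 0.1850, 0.2055, 0.1709], E[r] = 2.4398, γ^t·E[r] = 1.249160, running G = 7.243235
t=4: π = [0.1433, 0.1650, 0.1308, 0.1849, 0.2055, 0.1706], E[r] = 2.4407, γ^t·E[r] = 0.999717, running G = 8.242951
t=5: π = [0.1433, 0.1650, 0.1308, 0.1848, 0.2055, 0.1706], E[r] = 2.4409, γ^t·E[r] = 0.799822, running G = 9.042773
t=6: π = [0.1433, 0.1650, 0.1308, 0.1848, 0.2055, 0.1706], E[r] = 2.4409, γ^t·E[r] = 0.639866, running G = 9.682639
t=7: π = [0.1433, 0.1650, 0.1308, 0.1848, 0.2055, 0.1706], E[r] = 2.4409, γ^t·E[r] = 0.511894, running G = 10.194534
t=8: π = [0.1433, 0.1650, 0.1308, 0.1848, 0.2055, 0.1706], E[r] = 2.4409, γ^t·E[r] = 0.409516, running G = 10.604049

G = 10.6040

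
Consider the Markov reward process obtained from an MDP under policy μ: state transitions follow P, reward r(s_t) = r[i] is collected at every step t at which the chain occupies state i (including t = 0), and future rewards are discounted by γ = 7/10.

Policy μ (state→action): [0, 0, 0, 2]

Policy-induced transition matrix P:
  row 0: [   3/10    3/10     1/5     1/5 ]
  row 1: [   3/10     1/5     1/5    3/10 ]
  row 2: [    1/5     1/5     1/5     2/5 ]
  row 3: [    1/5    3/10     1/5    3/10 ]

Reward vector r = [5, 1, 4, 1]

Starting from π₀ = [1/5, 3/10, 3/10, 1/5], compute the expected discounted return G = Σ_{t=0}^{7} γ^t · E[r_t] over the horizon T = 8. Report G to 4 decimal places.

G = 8.2670

t=0: π = [0.2000, 0.3000, 0.3000, 0.2000], E[r] = 2.7000, γ^t·E[r] = 2.700000, running G = 2.700000
t=1: π = [0.2500, 0.2400, 0.2000, 0.3100], E[r] = 2.6000, γ^t·E[r] = 1.820000, running G = 4.520000
t=2: π = [0.2490, 0.2560, 0.2000, 0.2950], E[r] = 2.5960, γ^t·E[r] = 1.272040, running G = 5.792040
t=3: π = [0.2505, 0.2544, 0.2000, 0.2951], E[r] = 2.6020, γ^t·E[r] = 0.892486, running G = 6.684526
t=4: π = [0.2505, 0.2546, 0.2000, 0.2950], E[r] = 2.6020, γ^t·E[r] = 0.624731, running G = 7.309257
t=5: π = [0.2505, 0.2545, 0.2000, 0.2950], E[r] = 2.6020, γ^t·E[r] = 0.437322, running G = 7.746578
t=6: π = [0.2505, 0.2545, 0.2000, 0.2949], E[r] = 2.6020, γ^t·E[r] = 0.306125, running G = 8.052703
t=7: π = [0.2505, 0.2545, 0.2000, 0.2949], E[r] = 2.6020, γ^t·E[r] = 0.214288, running G = 8.266991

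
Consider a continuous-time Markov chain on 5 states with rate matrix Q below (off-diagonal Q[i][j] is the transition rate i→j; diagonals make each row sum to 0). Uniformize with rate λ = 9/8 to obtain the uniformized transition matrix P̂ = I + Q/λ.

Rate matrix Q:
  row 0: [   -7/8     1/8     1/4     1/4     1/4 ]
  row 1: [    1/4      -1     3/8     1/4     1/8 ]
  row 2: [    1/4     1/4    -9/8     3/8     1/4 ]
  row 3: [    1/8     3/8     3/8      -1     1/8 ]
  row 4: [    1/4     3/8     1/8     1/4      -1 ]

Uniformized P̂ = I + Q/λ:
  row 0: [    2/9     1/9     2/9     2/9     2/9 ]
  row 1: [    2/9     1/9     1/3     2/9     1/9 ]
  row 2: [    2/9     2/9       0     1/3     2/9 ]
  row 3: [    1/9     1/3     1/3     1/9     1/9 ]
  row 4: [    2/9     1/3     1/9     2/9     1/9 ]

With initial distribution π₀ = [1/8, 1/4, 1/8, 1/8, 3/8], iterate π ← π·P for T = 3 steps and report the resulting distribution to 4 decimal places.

t=0: π = [0.1250, 0.2500, 0.1250, 0.1250, 0.3750]
t=1: π = [0.2083, 0.2361, 0.1944, 0.2222, 0.1389]
t=2: π = [0.1975, 0.2130, 0.2145, 0.2191, 0.1559]
t=3: π = [0.1979, 0.2183, 0.2052, 0.2217, 0.1569]

π = [0.1979, 0.2183, 0.2052, 0.2217, 0.1569]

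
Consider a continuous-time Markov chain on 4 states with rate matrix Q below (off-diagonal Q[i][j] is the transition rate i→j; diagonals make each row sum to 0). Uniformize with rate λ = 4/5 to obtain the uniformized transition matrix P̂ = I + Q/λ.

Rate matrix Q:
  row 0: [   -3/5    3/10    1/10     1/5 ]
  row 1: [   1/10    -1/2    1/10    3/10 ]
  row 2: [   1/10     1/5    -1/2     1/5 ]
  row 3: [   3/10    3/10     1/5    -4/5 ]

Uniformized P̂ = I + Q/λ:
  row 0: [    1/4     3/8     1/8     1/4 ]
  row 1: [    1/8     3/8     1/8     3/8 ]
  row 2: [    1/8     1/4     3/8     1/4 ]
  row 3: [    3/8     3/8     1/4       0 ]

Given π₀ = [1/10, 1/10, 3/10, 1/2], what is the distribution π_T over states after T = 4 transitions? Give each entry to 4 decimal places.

t=0: π = [0.1000, 0.1000, 0.3000, 0.5000]
t=1: π = [0.2625, 0.3375, 0.2625, 0.1375]
t=2: π = [0.1922, 0.3422, 0.2078, 0.2578]
t=3: π = [0.2135, 0.3490, 0.2092, 0.2283]
t=4: π = [0.2088, 0.3489, 0.2058, 0.2365]

π = [0.2088, 0.3489, 0.2058, 0.2365]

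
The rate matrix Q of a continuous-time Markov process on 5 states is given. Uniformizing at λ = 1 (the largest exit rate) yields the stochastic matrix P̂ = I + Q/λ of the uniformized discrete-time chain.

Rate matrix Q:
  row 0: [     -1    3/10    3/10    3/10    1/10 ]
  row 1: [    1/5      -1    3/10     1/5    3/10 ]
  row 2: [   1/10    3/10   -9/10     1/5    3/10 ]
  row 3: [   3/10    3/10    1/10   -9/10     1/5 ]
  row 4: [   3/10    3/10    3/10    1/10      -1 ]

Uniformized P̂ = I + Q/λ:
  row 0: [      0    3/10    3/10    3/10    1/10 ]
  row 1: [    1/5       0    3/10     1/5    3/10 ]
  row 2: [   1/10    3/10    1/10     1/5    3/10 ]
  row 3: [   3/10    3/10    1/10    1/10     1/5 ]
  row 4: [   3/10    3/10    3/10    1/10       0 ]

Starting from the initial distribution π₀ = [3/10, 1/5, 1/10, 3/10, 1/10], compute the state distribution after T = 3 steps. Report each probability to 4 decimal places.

t=0: π = [0.3000, 0.2000, 0.1000, 0.3000, 0.1000]
t=1: π = [0.1700, 0.2400, 0.2200, 0.1900, 0.1800]
t=2: π = [0.1810, 0.2280, 0.2180, 0.1800, 0.1930]
t=3: π = [0.1793, 0.2316, 0.2204, 0.1808, 0.1879]

π = [0.1793, 0.2316, 0.2204, 0.1808, 0.1879]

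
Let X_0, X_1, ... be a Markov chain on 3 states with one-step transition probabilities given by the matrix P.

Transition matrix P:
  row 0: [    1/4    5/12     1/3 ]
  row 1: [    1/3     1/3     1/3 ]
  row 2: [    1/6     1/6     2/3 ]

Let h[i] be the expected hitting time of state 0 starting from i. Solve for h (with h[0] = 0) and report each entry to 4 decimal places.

First-step conditioning: h[0] = 0; for i ≠ 0, h[i] = 1 + Σ_k P[i][k]·h[k].
  h[1] = 1 + 1/3·h[1] + 1/3·h[2]
  h[2] = 1 + 1/6·h[1] + 2/3·h[2]
Solving the 2×2 linear system over states ≠ 0 gives exactly h = [0, 4, 5] (h[0] = 0 is the target).

h = [0.0000, 4.0000, 5.0000]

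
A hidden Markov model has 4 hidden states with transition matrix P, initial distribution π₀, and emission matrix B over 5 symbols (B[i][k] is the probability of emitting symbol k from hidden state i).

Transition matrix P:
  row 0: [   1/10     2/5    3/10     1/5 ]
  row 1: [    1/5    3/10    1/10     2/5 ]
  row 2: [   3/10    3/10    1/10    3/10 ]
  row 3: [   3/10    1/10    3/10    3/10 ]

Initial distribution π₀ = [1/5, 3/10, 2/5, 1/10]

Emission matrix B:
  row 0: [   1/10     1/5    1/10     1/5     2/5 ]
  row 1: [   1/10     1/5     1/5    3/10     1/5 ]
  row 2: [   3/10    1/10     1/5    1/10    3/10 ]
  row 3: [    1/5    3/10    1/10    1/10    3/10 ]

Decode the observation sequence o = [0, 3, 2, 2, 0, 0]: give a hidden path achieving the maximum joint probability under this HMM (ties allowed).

path = [2, 1, 1, 1, 3, 2]

t=0: δ = [2.000e-02, 3.000e-02, 1.200e-01, 2.000e-02]  (obs o_0=0)
t=1: δ = [7.200e-03, 1.080e-02, 1.200e-03, 3.600e-03]  ψ = [2, 2, 2, 2]  (obs o_1=3)
t=2: δ = [2.160e-04, 6.480e-04, 4.320e-04, 4.320e-04]  ψ = [1, 1, 0, 1]  (obs o_2=2)
t=3: δ = [1.296e-05, 3.888e-05, 2.592e-05, 2.592e-05]  ψ = [1, 1, 3, 1]  (obs o_3=2)
t=4: δ = [7.776e-07, 1.166e-06, 2.333e-06, 3.110e-06]  ψ = [1, 1, 3, 1]  (obs o_4=0)
t=5: δ = [9.331e-08, 6.998e-08, 2.799e-07, 1.866e-07]  ψ = [3, 2, 3, 3]  (obs o_5=0)
backtrack: best end state = 2; path = [2, 1, 1, 1, 3, 2]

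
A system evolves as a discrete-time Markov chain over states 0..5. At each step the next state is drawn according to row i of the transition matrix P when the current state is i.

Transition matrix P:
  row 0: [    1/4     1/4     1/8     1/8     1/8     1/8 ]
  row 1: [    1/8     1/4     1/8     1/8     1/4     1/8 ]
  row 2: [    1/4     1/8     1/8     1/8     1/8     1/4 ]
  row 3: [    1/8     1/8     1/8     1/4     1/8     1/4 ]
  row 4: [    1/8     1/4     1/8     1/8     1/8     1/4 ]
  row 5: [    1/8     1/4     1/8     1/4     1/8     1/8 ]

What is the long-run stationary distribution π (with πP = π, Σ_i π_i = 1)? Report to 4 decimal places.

π = [0.1607, 0.2133, 0.1250, 0.1687, 0.1517, 0.1807]

Balance equations π_j = Σ_i π_i·P[i][j]:
  π_0 = 1/4·π_0 + 1/8·π_1 + 1/4·π_2 + 1/8·π_3 + 1/8·π_4 + 1/8·π_5
  π_1 = 1/4·π_0 + 1/4·π_1 + 1/8·π_2 + 1/8·π_3 + 1/4·π_4 + 1/4·π_5
  π_2 = 1/8·π_0 + 1/8·π_1 + 1/8·π_2 + 1/8·π_3 + 1/8·π_4 + 1/8·π_5
  π_3 = 1/8·π_0 + 1/8·π_1 + 1/8·π_2 + 1/4·π_3 + 1/8·π_4 + 1/4·π_5
  π_4 = 1/8·π_0 + 1/4·π_1 + 1/8·π_2 + 1/8·π_3 + 1/8·π_4 + 1/8·π_5
  normalize: π_0 + π_1 + π_2 + π_3 + π_4 + π_5 = 1
Solving the linear system gives exactly π = [9/56, 751/3521, 1/8, 4751/28168, 534/3521, 727/4024].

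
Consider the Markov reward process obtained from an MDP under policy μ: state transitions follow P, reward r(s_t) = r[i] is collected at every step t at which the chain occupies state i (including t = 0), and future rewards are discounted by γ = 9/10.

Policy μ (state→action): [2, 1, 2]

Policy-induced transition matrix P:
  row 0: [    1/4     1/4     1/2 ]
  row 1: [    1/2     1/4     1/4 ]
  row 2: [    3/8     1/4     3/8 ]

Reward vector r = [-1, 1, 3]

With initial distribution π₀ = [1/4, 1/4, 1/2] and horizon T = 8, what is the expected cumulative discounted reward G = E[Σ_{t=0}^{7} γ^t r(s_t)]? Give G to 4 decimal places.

G = 6.4112

t=0: π = [0.2500, 0.2500, 0.5000], E[r] = 1.5000, γ^t·E[r] = 1.500000, running G = 1.500000
t=1: π = [0.3750, 0.2500, 0.3750], E[r] = 1.0000, γ^t·E[r] = 0.900000, running G = 2.400000
t=2: π = [0.3594, 0.2500, 0.3906], E[r] = 1.0625, γ^t·E[r] = 0.860625, running G = 3.260625
t=3: π = [0.3613, 0.2500, 0.3887], E[r] = 1.0547, γ^t·E[r] = 0.768867, running G = 4.029492
t=4: π = [0.3611, 0.2500, 0.3889], E[r] = 1.0557, γ^t·E[r] = 0.692621, running G = 4.722113
t=5: π = [0.3611, 0.2500, 0.3889], E[r] = 1.0555, γ^t·E[r] = 0.623287, running G = 5.345400
t=6: π = [0.3611, 0.2500, 0.3889], E[r] = 1.0556, γ^t·E[r] = 0.560966, running G = 5.906367
t=7: π = [0.3611, 0.2500, 0.3889], E[r] = 1.0556, γ^t·E[r] = 0.504869, running G = 6.411236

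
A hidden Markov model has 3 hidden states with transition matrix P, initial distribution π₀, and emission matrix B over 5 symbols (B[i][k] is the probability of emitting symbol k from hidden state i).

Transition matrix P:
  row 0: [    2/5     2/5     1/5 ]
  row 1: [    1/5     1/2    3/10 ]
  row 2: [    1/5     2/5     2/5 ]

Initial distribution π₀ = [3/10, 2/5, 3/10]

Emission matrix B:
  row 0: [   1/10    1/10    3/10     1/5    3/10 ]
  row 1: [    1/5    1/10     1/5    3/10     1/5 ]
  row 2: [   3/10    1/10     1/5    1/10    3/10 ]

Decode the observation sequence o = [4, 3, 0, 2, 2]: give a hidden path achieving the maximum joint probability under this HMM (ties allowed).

t=0: δ = [9.000e-02, 8.000e-02, 9.000e-02]  (obs o_0=4)
t=1: δ = [7.200e-03, 1.200e-02, 3.600e-03]  ψ = [0, 1, 2]  (obs o_1=3)
t=2: δ = [2.880e-04, 1.200e-03, 1.080e-03]  ψ = [0, 1, 1]  (obs o_2=0)
t=3: δ = [7.200e-05, 1.200e-04, 8.640e-05]  ψ = [1, 1, 2]  (obs o_3=2)
t=4: δ = [8.640e-06, 1.200e-05, 7.200e-06]  ψ = [0, 1, 1]  (obs o_4=2)
backtrack: best end state = 1; path = [1, 1, 1, 1, 1]

path = [1, 1, 1, 1, 1]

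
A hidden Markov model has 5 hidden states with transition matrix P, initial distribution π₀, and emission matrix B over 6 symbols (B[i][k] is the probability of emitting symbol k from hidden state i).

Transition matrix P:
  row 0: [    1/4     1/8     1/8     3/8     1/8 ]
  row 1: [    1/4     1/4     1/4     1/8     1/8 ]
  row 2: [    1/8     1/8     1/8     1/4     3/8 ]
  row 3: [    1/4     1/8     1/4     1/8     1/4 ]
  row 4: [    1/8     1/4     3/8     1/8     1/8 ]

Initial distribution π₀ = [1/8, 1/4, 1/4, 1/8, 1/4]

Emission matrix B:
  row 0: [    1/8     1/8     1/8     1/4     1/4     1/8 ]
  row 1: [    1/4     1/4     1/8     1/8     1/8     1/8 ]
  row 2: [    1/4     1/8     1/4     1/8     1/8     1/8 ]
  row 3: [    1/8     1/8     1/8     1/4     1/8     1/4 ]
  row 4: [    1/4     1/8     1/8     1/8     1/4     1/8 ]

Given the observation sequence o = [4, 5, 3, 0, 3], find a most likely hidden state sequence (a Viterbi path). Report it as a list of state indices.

path = [4, 2, 4, 2, 3]

t=0: δ = [3.125e-02, 3.125e-02, 3.125e-02, 1.562e-02, 6.250e-02]  (obs o_0=4)
t=1: δ = [9.766e-04, 1.953e-03, 2.930e-03, 2.930e-03, 1.465e-03]  ψ = [0, 4, 4, 0, 2]  (obs o_1=5)
t=2: δ = [1.831e-04, 6.104e-05, 9.155e-05, 1.831e-04, 1.373e-04]  ψ = [3, 1, 3, 2, 2]  (obs o_2=3)
t=3: δ = [5.722e-06, 8.583e-06, 1.287e-05, 8.583e-06, 1.144e-05]  ψ = [0, 4, 4, 0, 3]  (obs o_3=0)
t=4: δ = [5.364e-07, 3.576e-07, 5.364e-07, 8.047e-07, 6.035e-07]  ψ = [1, 4, 4, 2, 2]  (obs o_4=3)
backtrack: best end state = 3; path = [4, 2, 4, 2, 3]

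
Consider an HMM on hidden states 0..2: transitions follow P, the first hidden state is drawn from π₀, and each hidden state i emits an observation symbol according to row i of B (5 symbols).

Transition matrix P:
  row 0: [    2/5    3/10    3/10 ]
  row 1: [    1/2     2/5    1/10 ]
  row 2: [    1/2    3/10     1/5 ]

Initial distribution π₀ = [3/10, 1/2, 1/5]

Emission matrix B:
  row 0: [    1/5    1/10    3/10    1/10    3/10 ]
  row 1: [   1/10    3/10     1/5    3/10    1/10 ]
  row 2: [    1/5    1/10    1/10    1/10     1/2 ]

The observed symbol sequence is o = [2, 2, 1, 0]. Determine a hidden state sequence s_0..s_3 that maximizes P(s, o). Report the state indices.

t=0: δ = [9.000e-02, 1.000e-01, 2.000e-02]  (obs o_0=2)
t=1: δ = [1.500e-02, 8.000e-03, 2.700e-03]  ψ = [1, 1, 0]  (obs o_1=2)
t=2: δ = [6.000e-04, 1.350e-03, 4.500e-04]  ψ = [0, 0, 0]  (obs o_2=1)
t=3: δ = [1.350e-04, 5.400e-05, 3.600e-05]  ψ = [1, 1, 0]  (obs o_3=0)
backtrack: best end state = 0; path = [1, 0, 1, 0]

path = [1, 0, 1, 0]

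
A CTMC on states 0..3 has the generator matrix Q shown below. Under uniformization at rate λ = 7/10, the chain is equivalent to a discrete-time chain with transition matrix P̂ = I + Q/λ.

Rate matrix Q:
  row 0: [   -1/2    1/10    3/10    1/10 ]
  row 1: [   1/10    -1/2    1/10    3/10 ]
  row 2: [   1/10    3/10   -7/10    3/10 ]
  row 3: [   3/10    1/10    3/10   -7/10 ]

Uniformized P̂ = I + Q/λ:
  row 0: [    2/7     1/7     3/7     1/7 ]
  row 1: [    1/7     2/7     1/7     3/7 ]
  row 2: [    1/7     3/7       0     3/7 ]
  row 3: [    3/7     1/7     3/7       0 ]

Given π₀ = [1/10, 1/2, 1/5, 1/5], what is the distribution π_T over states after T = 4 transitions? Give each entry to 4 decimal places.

π = [0.2506, 0.2494, 0.2506, 0.2493]

t=0: π = [0.1000, 0.5000, 0.2000, 0.2000]
t=1: π = [0.2143, 0.2714, 0.2000, 0.3143]
t=2: π = [0.2633, 0.2388, 0.2653, 0.2327]
t=3: π = [0.2469, 0.2528, 0.2466, 0.2536]
t=4: π = [0.2506, 0.2494, 0.2506, 0.2493]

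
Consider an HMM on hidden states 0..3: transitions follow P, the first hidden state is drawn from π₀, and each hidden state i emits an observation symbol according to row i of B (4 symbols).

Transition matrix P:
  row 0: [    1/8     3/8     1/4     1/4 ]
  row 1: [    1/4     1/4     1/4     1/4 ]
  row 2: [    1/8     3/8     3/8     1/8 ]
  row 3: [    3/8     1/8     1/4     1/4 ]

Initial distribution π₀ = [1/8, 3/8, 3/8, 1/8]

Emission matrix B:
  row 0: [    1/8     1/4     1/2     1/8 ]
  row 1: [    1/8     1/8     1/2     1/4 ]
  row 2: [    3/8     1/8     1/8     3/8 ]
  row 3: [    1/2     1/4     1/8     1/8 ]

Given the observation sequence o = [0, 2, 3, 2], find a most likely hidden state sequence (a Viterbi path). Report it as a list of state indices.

path = [2, 1, 2, 1]

t=0: δ = [1.562e-02, 4.688e-02, 1.406e-01, 6.250e-02]  (obs o_0=0)
t=1: δ = [1.172e-02, 2.637e-02, 6.592e-03, 2.197e-03]  ψ = [3, 2, 2, 2]  (obs o_1=2)
t=2: δ = [8.240e-04, 1.648e-03, 2.472e-03, 8.240e-04]  ψ = [1, 1, 1, 1]  (obs o_2=3)
t=3: δ = [2.060e-04, 4.635e-04, 1.159e-04, 5.150e-05]  ψ = [1, 2, 2, 1]  (obs o_3=2)
backtrack: best end state = 1; path = [2, 1, 2, 1]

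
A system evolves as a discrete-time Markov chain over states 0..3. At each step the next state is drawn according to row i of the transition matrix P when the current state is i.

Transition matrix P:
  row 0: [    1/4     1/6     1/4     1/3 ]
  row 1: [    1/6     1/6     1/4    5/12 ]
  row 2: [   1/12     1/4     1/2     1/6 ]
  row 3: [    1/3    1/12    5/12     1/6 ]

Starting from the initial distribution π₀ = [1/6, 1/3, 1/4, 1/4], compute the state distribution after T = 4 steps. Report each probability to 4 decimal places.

π = [0.1910, 0.1786, 0.3872, 0.2432]

t=0: π = [0.1667, 0.3333, 0.2500, 0.2500]
t=1: π = [0.2014, 0.1667, 0.3542, 0.2778]
t=2: π = [0.2002, 0.1730, 0.3848, 0.2419]
t=3: π = [0.1916, 0.1786, 0.3865, 0.2433]
t=4: π = [0.1910, 0.1786, 0.3872, 0.2432]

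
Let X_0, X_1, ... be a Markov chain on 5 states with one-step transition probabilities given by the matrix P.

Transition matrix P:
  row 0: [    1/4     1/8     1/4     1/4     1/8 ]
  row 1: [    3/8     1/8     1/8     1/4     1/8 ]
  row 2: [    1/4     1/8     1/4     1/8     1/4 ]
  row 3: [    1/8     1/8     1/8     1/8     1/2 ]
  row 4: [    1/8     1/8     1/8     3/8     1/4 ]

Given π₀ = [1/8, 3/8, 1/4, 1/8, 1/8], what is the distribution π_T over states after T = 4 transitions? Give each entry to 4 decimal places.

t=0: π = [0.1250, 0.3750, 0.2500, 0.1250, 0.1250]
t=1: π = [0.2656, 0.1250, 0.1719, 0.2188, 0.2188]
t=2: π = [0.2109, 0.1250, 0.1797, 0.2285, 0.2559]
t=3: π = [0.2051, 0.1250, 0.1738, 0.2310, 0.2651]
t=4: π = [0.2036, 0.1250, 0.1724, 0.2325, 0.2665]

π = [0.2036, 0.1250, 0.1724, 0.2325, 0.2665]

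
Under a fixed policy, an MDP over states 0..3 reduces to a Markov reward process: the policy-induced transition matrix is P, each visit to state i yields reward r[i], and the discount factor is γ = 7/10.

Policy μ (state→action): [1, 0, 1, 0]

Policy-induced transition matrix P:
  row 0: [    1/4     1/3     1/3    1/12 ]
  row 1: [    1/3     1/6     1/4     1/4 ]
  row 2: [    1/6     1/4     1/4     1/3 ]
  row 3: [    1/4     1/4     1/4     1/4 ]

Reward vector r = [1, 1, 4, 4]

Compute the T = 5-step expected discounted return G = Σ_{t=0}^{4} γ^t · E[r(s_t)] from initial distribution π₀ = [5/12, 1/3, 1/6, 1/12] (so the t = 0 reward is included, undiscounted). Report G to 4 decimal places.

G = 6.1450

t=0: π = [0.4167, 0.3333, 0.1667, 0.0833], E[r] = 1.7500, γ^t·E[r] = 1.750000, running G = 1.750000
t=1: π = [0.2639, 0.2569, 0.2847, 0.1944], E[r] = 2.4375, γ^t·E[r] = 1.706250, running G = 3.456250
t=2: π = [0.2477, 0.2506, 0.2720, 0.2297], E[r] = 2.5052, γ^t·E[r] = 1.227552, running G = 4.683802
t=3: π = [0.2482, 0.2498, 0.2706, 0.2314], E[r] = 2.5061, γ^t·E[r] = 0.859584, running G = 5.543386
t=4: π = [0.2483, 0.2499, 0.2707, 0.2312], E[r] = 2.5056, γ^t·E[r] = 0.601596, running G = 6.144982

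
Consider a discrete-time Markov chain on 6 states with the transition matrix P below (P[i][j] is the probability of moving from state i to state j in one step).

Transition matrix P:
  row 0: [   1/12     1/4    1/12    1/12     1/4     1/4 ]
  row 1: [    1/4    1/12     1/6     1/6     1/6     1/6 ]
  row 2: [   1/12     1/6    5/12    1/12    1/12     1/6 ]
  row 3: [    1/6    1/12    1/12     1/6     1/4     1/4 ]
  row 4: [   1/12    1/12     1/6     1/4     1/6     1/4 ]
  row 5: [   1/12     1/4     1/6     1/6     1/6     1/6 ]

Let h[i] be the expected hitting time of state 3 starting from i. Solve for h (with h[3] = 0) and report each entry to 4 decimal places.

First-step conditioning: h[3] = 0; for i ≠ 3, h[i] = 1 + Σ_k P[i][k]·h[k].
  h[0] = 1 + 1/12·h[0] + 1/4·h[1] + 1/12·h[2] + 1/4·h[4] + 1/4·h[5]
  h[1] = 1 + 1/4·h[0] + 1/12·h[1] + 1/6·h[2] + 1/6·h[4] + 1/6·h[5]
  h[2] = 1 + 1/12·h[0] + 1/6·h[1] + 5/12·h[2] + 1/12·h[4] + 1/6·h[5]
  h[4] = 1 + 1/12·h[0] + 1/12·h[1] + 1/6·h[2] + 1/6·h[4] + 1/4·h[5]
  h[5] = 1 + 1/12·h[0] + 1/4·h[1] + 1/6·h[2] + 1/6·h[4] + 1/6·h[5]
Solving the 5×5 linear system over states ≠ 3 gives exactly h = [14523/2084, 13749/2084, 30495/4168, 0, 24927/4168, 3405/521] (h[3] = 0 is the target).

h = [6.9688, 6.5974, 7.3165, 0.0000, 5.9806, 6.5355]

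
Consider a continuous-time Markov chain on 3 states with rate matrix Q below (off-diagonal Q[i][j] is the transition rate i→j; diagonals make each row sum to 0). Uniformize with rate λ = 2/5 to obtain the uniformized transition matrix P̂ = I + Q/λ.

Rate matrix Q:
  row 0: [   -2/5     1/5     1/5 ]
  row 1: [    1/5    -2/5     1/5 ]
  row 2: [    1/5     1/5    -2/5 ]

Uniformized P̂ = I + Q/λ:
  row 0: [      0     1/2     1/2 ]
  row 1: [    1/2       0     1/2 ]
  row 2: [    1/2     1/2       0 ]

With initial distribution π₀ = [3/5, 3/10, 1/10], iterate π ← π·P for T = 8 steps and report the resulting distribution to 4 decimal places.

π = [0.3344, 0.3332, 0.3324]

t=0: π = [0.6000, 0.3000, 0.1000]
t=1: π = [0.2000, 0.3500, 0.4500]
t=2: π = [0.4000, 0.3250, 0.2750]
t=3: π = [0.3000, 0.3375, 0.3625]
t=4: π = [0.3500, 0.3313, 0.3188]
t=5: π = [0.3250, 0.3344, 0.3406]
t=6: π = [0.3375, 0.3328, 0.3297]
t=7: π = [0.3313, 0.3336, 0.3352]
t=8: π = [0.3344, 0.3332, 0.3324]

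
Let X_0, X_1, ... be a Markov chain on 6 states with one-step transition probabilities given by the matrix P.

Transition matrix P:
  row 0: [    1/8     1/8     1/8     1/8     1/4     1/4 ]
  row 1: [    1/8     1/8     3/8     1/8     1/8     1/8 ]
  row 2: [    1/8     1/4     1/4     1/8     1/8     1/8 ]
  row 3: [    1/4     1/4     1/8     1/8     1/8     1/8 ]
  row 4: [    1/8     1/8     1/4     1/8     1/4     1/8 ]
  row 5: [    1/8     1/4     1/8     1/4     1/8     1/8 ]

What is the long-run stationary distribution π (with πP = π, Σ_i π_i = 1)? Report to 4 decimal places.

π = [0.1429, 0.1882, 0.2200, 0.1429, 0.1633, 0.1429]

Balance equations π_j = Σ_i π_i·P[i][j]:
  π_0 = 1/8·π_0 + 1/8·π_1 + 1/8·π_2 + 1/4·π_3 + 1/8·π_4 + 1/8·π_5
  π_1 = 1/8·π_0 + 1/8·π_1 + 1/4·π_2 + 1/4·π_3 + 1/8·π_4 + 1/4·π_5
  π_2 = 1/8·π_0 + 3/8·π_1 + 1/4·π_2 + 1/8·π_3 + 1/4·π_4 + 1/8·π_5
  π_3 = 1/8·π_0 + 1/8·π_1 + 1/8·π_2 + 1/8·π_3 + 1/8·π_4 + 1/4·π_5
  π_4 = 1/4·π_0 + 1/8·π_1 + 1/8·π_2 + 1/8·π_3 + 1/4·π_4 + 1/8·π_5
  normalize: π_0 + π_1 + π_2 + π_3 + π_4 + π_5 = 1
Solving the linear system gives exactly π = [1/7, 83/441, 97/441, 1/7, 8/49, 1/7].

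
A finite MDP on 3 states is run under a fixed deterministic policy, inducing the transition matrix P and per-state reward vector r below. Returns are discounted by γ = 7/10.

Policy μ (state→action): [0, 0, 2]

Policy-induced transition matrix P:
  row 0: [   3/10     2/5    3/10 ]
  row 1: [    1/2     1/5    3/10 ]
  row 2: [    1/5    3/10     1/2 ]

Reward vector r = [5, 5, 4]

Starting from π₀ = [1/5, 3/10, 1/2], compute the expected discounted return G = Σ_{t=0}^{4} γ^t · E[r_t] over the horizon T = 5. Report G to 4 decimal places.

G = 12.6802

t=0: π = [0.2000, 0.3000, 0.5000], E[r] = 4.5000, γ^t·E[r] = 4.500000, running G = 4.500000
t=1: π = [0.3100, 0.2900, 0.4000], E[r] = 4.6000, γ^t·E[r] = 3.220000, running G = 7.720000
t=2: π = [0.3180, 0.3020, 0.3800], E[r] = 4.6200, γ^t·E[r] = 2.263800, running G = 9.983800
t=3: π = [0.3224, 0.3016, 0.3760], E[r] = 4.6240, γ^t·E[r] = 1.586032, running G = 11.569832
t=4: π = [0.3227, 0.3021, 0.3752], E[r] = 4.6248, γ^t·E[r] = 1.110414, running G = 12.680246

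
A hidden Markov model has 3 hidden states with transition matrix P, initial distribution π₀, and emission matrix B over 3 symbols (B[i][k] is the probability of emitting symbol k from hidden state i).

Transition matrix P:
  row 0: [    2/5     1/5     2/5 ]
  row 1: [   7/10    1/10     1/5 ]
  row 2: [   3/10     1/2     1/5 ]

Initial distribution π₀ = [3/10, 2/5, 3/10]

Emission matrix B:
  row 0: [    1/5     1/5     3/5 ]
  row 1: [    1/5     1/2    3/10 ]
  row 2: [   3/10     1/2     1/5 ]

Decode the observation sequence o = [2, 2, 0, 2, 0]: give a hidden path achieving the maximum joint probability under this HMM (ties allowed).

t=0: δ = [1.800e-01, 1.200e-01, 6.000e-02]  (obs o_0=2)
t=1: δ = [5.040e-02, 1.080e-02, 1.440e-02]  ψ = [1, 0, 0]  (obs o_1=2)
t=2: δ = [4.032e-03, 2.016e-03, 6.048e-03]  ψ = [0, 0, 0]  (obs o_2=0)
t=3: δ = [1.089e-03, 9.072e-04, 3.226e-04]  ψ = [2, 2, 0]  (obs o_3=2)
t=4: δ = [1.270e-04, 4.355e-05, 1.306e-04]  ψ = [1, 0, 0]  (obs o_4=0)
backtrack: best end state = 2; path = [1, 0, 2, 0, 2]

path = [1, 0, 2, 0, 2]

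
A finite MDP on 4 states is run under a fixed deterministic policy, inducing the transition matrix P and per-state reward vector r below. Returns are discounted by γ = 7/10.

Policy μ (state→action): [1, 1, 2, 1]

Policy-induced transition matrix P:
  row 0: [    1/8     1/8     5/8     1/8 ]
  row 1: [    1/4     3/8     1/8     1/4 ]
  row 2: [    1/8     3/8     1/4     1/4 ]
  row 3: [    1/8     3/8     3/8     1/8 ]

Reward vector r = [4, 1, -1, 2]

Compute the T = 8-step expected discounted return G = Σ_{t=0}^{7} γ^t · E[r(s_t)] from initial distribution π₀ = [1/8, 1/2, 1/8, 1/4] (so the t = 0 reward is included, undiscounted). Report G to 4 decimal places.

G = 3.8336

t=0: π = [0.1250, 0.5000, 0.1250, 0.2500], E[r] = 1.3750, γ^t·E[r] = 1.375000, running G = 1.375000
t=1: π = [0.1875, 0.3438, 0.2656, 0.2031], E[r] = 1.2344, γ^t·E[r] = 0.864063, running G = 2.239063
t=2: π = [0.1680, 0.3281, 0.3027, 0.2012], E[r] = 1.0996, γ^t·E[r] = 0.538809, running G = 2.777871
t=3: π = [0.1660, 0.3330, 0.2971, 0.2039], E[r] = 1.1077, γ^t·E[r] = 0.379929, running G = 3.157801
t=4: π = [0.1666, 0.3335, 0.2961, 0.2038], E[r] = 1.1114, γ^t·E[r] = 0.266852, running G = 3.424652
t=5: π = [0.1667, 0.3333, 0.2963, 0.2037], E[r] = 1.1112, γ^t·E[r] = 0.186764, running G = 3.611416
t=6: π = [0.1667, 0.3333, 0.2963, 0.2037], E[r] = 1.1111, γ^t·E[r] = 0.130720, running G = 3.742136
t=7: π = [0.1667, 0.3333, 0.2963, 0.2037], E[r] = 1.1111, γ^t·E[r] = 0.091504, running G = 3.833640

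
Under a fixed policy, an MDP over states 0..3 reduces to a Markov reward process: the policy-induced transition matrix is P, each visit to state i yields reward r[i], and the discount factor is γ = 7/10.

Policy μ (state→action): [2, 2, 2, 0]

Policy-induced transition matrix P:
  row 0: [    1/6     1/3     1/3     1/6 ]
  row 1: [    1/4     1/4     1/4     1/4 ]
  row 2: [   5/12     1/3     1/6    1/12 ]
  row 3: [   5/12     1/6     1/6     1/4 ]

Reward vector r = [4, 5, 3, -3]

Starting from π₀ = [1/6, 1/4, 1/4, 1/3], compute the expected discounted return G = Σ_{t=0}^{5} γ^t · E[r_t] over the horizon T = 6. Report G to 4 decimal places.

G = 6.9418

t=0: π = [0.1667, 0.2500, 0.2500, 0.3333], E[r] = 1.6667, γ^t·E[r] = 1.666667, running G = 1.666667
t=1: π = [0.3333, 0.2569, 0.2153, 0.1944], E[r] = 2.6806, γ^t·E[r] = 1.876389, running G = 3.543056
t=2: π = [0.2905, 0.2795, 0.2436, 0.1863], E[r] = 2.7315, γ^t·E[r] = 1.338426, running G = 4.881481
t=3: π = [0.2975, 0.2790, 0.2384, 0.1852], E[r] = 2.7443, γ^t·E[r] = 0.941298, running G = 5.822780
t=4: π = [0.2958, 0.2792, 0.2395, 0.1855], E[r] = 2.7414, γ^t·E[r] = 0.658199, running G = 6.480978
t=5: π = [0.2962, 0.2792, 0.2392, 0.1854], E[r] = 2.7419, γ^t·E[r] = 0.460827, running G = 6.941805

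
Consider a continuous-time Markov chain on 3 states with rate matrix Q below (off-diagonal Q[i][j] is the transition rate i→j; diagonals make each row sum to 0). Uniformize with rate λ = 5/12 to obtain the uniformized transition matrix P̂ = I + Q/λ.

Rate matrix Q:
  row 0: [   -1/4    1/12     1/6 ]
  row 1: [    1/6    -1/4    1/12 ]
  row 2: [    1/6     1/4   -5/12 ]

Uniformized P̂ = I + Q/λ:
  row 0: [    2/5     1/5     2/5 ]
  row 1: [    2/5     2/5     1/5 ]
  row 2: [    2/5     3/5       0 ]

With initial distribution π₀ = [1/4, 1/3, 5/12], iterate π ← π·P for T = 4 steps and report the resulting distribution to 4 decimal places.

t=0: π = [0.2500, 0.3333, 0.4167]
t=1: π = [0.4000, 0.4333, 0.1667]
t=2: π = [0.4000, 0.3533, 0.2467]
t=3: π = [0.4000, 0.3693, 0.2307]
t=4: π = [0.4000, 0.3661, 0.2339]

π = [0.4000, 0.3661, 0.2339]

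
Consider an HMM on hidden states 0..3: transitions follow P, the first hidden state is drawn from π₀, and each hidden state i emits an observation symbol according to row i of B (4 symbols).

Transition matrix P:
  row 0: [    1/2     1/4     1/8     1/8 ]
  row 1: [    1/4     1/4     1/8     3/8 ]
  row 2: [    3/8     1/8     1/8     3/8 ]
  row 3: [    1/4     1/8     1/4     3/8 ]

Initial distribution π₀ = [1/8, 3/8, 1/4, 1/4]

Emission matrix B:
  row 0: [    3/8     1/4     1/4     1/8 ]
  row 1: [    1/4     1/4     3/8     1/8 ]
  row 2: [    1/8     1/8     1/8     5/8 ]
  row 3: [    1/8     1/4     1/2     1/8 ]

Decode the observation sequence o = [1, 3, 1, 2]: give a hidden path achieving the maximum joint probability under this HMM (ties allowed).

path = [3, 2, 3, 3]

t=0: δ = [3.125e-02, 9.375e-02, 3.125e-02, 6.250e-02]  (obs o_0=1)
t=1: δ = [2.930e-03, 2.930e-03, 9.766e-03, 4.395e-03]  ψ = [1, 1, 3, 1]  (obs o_1=3)
t=2: δ = [9.155e-04, 3.052e-04, 1.526e-04, 9.155e-04]  ψ = [2, 2, 2, 2]  (obs o_2=1)
t=3: δ = [1.144e-04, 8.583e-05, 2.861e-05, 1.717e-04]  ψ = [0, 0, 3, 3]  (obs o_3=2)
backtrack: best end state = 3; path = [3, 2, 3, 3]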